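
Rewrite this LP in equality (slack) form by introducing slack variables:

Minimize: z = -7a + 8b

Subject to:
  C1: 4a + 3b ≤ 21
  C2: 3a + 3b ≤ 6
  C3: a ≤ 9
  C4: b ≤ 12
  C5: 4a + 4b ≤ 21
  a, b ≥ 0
min z = -7a + 8b

s.t.
  4a + 3b + s1 = 21
  3a + 3b + s2 = 6
  a + s3 = 9
  b + s4 = 12
  4a + 4b + s5 = 21
  a, b, s1, s2, s3, s4, s5 ≥ 0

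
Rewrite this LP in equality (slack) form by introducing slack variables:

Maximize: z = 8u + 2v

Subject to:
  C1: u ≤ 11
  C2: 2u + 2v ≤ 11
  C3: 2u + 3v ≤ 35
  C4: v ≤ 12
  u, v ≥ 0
max z = 8u + 2v

s.t.
  u + s1 = 11
  2u + 2v + s2 = 11
  2u + 3v + s3 = 35
  v + s4 = 12
  u, v, s1, s2, s3, s4 ≥ 0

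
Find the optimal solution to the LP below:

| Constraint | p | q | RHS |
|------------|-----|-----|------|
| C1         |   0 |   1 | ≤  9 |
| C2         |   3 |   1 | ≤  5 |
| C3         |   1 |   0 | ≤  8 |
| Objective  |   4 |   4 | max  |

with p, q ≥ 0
p = 0, q = 5, z = 20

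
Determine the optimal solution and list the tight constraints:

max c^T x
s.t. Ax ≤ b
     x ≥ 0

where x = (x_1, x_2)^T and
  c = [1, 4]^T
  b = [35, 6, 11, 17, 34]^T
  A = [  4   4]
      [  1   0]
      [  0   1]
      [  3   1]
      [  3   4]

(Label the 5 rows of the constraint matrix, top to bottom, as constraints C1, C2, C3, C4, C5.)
Optimal: x_1 = 0, x_2 = 8.5
Slack at optimum:
  C1: slack = 1
  C2: slack = 6
  C3: slack = 2.5
  C4: slack = 8.5
  C5: slack = 0 (binding)
  x_1 ≥ 0: x_1 = 0 (binding)
  x_2 ≥ 0: x_2 = 8.5
Binding constraints: C5, x_1 ≥ 0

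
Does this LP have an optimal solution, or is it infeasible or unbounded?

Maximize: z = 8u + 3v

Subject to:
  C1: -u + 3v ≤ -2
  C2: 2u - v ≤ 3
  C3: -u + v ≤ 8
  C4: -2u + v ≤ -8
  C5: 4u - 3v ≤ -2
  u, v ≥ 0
C2 requires 2u - v ≤ 3, while C4 (-2u + v ≤ -8) is equivalent to 2u - v ≥ 8. Together they would need 8 ≤ 2u - v ≤ 3, which is impossible since 8 > 3. No point satisfies all constraints.

Infeasible — the constraint set is empty.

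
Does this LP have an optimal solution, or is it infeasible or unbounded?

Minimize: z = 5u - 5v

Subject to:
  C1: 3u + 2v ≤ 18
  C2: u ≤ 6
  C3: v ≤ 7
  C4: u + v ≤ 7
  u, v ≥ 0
The point (0, 7) satisfies every constraint, so the LP is feasible; the constraints give u ≤ 6 and v ≤ 7, which with u, v ≥ 0 keep the feasible region inside a bounded box. A feasible, bounded LP attains a finite optimum at a vertex.

Evaluating z = 5u - 5v at each vertex:
  (0, 0): z = 0
  (6, 0): z = 30
  (4, 3): z = 5
  (0, 7): z = -35

Feasible with finite optimum z* = -35 at (0, 7).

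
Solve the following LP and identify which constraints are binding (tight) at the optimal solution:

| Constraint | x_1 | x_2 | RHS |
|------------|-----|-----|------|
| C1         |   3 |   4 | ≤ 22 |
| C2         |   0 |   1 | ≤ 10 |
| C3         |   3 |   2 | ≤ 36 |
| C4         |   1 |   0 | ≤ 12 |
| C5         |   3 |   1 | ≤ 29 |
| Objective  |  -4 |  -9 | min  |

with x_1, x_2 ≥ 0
Optimal: x_1 = 0, x_2 = 5.5
Slack at optimum:
  C1: slack = 0 (binding)
  C2: slack = 4.5
  C3: slack = 25
  C4: slack = 12
  C5: slack = 23.5
  x_1 ≥ 0: x_1 = 0 (binding)
  x_2 ≥ 0: x_2 = 5.5
Binding constraints: C1, x_1 ≥ 0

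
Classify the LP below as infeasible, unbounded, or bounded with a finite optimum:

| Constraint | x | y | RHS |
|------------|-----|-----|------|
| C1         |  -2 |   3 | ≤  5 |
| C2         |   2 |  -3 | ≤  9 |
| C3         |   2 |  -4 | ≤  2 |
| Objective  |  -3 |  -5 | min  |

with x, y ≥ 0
Feasible point: (0, 0) satisfies every constraint, so the LP is feasible.
Direction d = (3, 2): for each constraint row a, a·d ≤ 0 —
  (-2)(3) + (3)(2) = 0 ≤ 0
  (2)(3) + (-3)(2) = 0 ≤ 0
  (2)(3) + (-4)(2) = -2 ≤ 0
and d ≥ 0, so (0, 0) + t·d stays feasible for every t ≥ 0. Along this ray z = -3x - 5y changes by -19 per unit t, so z → −∞.

Unbounded — the objective can decrease without bound over the feasible region.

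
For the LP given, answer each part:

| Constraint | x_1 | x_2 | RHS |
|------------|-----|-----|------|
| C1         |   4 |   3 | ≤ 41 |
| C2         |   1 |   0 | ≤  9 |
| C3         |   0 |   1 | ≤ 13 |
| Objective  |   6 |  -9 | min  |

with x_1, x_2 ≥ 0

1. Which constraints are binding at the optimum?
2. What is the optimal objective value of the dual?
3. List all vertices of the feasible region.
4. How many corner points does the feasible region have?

1. C3, x_1 ≥ 0
2. -117 (by strong duality, equal to the primal optimum)
3. (0, 0), (9, 0), (9, 1.667), (0.5, 13), (0, 13)
4. 5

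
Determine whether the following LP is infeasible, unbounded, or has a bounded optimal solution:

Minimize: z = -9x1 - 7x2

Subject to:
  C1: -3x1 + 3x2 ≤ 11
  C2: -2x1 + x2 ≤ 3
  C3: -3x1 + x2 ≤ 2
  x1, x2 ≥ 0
Feasible point: (0, 0) satisfies every constraint, so the LP is feasible.
Direction d = (1, 0): for each constraint row a, a·d ≤ 0 —
  (-3)(1) + (3)(0) = -3 ≤ 0
  (-2)(1) + (1)(0) = -2 ≤ 0
  (-3)(1) + (1)(0) = -3 ≤ 0
and d ≥ 0, so (0, 0) + t·d stays feasible for every t ≥ 0. Along this ray z = -9x1 - 7x2 changes by -9 per unit t, so z → −∞.

The LP is unbounded; z can be made arbitrarily small.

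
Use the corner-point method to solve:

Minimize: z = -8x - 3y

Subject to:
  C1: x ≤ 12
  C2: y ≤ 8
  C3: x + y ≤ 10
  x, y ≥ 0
x = 10, y = 0, z = -80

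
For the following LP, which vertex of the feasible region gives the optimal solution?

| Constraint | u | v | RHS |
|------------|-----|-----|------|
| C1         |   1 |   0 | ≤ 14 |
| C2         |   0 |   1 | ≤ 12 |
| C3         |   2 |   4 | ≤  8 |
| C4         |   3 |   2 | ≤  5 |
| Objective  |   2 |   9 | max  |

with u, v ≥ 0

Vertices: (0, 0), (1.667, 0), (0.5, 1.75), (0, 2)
Evaluating z = 2u + 9v at each vertex:
  (0, 0): z = 0
  (1.667, 0): z = 3.333
  (0.5, 1.75): z = 16.75
  (0, 2): z = 18

The largest value is z = 18, attained at (0, 2).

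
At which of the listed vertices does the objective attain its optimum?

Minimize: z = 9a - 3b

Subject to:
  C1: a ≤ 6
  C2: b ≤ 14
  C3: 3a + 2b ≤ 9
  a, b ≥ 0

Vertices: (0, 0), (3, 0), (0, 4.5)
(0, 4.5) with z = -13.5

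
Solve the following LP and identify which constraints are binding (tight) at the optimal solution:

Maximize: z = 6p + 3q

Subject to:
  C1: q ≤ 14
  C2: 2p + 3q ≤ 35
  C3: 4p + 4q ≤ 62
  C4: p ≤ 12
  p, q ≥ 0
Optimal: p = 12, q = 3.5
Slack at optimum:
  C1: slack = 10.5
  C2: slack = 0.5
  C3: slack = 0 (binding)
  C4: slack = 0 (binding)
  p ≥ 0: p = 12
  q ≥ 0: q = 3.5
Binding constraints: C3, C4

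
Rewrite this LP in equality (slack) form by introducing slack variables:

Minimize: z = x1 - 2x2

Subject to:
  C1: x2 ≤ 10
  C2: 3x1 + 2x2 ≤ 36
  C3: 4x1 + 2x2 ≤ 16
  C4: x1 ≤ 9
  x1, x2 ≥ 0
min z = x1 - 2x2

s.t.
  x2 + s1 = 10
  3x1 + 2x2 + s2 = 36
  4x1 + 2x2 + s3 = 16
  x1 + s4 = 9
  x1, x2, s1, s2, s3, s4 ≥ 0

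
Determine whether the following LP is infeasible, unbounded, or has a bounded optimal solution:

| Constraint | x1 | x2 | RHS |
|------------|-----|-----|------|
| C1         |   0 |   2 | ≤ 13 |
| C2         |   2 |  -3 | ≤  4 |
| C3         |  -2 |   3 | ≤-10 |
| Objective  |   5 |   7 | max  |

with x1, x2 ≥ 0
C2 requires 2x1 - 3x2 ≤ 4, while C3 (-2x1 + 3x2 ≤ -10) is equivalent to 2x1 - 3x2 ≥ 10. Together they would need 10 ≤ 2x1 - 3x2 ≤ 4, which is impossible since 10 > 4. No point satisfies all constraints.

The feasible region is empty; the LP is infeasible.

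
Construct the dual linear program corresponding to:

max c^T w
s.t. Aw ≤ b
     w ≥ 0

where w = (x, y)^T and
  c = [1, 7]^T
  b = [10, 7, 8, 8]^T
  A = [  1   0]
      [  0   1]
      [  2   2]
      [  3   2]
Minimize: z = 10y1 + 7y2 + 8y3 + 8y4

Subject to:
  C1: -y1 - 2y3 - 3y4 ≤ -1
  C2: -y2 - 2y3 - 2y4 ≤ -7
  y1, y2, y3, y4 ≥ 0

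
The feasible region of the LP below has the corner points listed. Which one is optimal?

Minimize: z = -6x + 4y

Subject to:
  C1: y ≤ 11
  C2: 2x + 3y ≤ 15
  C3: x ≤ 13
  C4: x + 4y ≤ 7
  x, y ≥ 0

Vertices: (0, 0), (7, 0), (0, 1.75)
(7, 0) with z = -42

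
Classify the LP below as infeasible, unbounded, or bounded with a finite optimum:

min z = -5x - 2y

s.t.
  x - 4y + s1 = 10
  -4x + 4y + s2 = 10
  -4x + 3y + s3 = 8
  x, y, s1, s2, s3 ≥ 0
Feasible point: (0, 0) satisfies every constraint, so the LP is feasible.
Direction d = (1, 1): for each constraint row a, a·d ≤ 0 —
  (1)(1) + (-4)(1) = -3 ≤ 0
  (-4)(1) + (4)(1) = 0 ≤ 0
  (-4)(1) + (3)(1) = -1 ≤ 0
and d ≥ 0, so (0, 0) + t·d stays feasible for every t ≥ 0. Along this ray z = -5x - 2y changes by -7 per unit t, so z → −∞.

Unbounded — the objective can decrease without bound over the feasible region.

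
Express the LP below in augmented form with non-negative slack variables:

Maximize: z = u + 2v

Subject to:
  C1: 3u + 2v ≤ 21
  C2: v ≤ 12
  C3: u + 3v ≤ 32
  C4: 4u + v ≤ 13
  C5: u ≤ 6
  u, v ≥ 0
max z = u + 2v

s.t.
  3u + 2v + s1 = 21
  v + s2 = 12
  u + 3v + s3 = 32
  4u + v + s4 = 13
  u + s5 = 6
  u, v, s1, s2, s3, s4, s5 ≥ 0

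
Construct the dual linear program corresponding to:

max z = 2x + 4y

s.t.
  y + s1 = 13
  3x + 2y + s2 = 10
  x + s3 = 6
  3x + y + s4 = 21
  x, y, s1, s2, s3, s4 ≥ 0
Minimize: z = 13y1 + 10y2 + 6y3 + 21y4

Subject to:
  C1: -3y2 - y3 - 3y4 ≤ -2
  C2: -y1 - 2y2 - y4 ≤ -4
  y1, y2, y3, y4 ≥ 0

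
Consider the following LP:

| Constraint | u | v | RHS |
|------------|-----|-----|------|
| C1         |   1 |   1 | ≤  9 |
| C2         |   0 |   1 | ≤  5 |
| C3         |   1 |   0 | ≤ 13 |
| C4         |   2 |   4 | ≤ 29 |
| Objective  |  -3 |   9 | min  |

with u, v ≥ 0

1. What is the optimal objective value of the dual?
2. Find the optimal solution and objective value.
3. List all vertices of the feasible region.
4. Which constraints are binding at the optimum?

1. -27 (by strong duality, equal to the primal optimum)
2. u = 9, v = 0, z = -27
3. (0, 0), (9, 0), (4, 5), (0, 5)
4. C1, v ≥ 0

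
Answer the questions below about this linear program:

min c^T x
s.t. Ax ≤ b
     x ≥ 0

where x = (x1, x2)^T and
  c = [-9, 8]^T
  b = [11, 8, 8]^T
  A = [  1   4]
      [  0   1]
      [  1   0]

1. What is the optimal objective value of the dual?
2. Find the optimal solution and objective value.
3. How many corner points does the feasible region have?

1. -72 (by strong duality, equal to the primal optimum)
2. x1 = 8, x2 = 0, z = -72
3. 4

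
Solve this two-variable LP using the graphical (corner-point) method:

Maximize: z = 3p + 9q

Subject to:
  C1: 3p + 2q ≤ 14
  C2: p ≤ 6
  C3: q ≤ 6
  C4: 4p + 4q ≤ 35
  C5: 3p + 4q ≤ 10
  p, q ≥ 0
Each vertex is the intersection of two constraint boundaries that also satisfies all remaining constraints:
  p = 0 and q = 0 → (0, 0)
  3p + 4q = 10 and q = 0 → (3.333, 0)
  3p + 4q = 10 and p = 0 → (0, 2.5)

Evaluating z = 3p + 9q at each vertex:
  (0, 0): z = 0
  (3.333, 0): z = 10
  (0, 2.5): z = 22.5

The maximum is at (0, 2.5) with z = 22.5.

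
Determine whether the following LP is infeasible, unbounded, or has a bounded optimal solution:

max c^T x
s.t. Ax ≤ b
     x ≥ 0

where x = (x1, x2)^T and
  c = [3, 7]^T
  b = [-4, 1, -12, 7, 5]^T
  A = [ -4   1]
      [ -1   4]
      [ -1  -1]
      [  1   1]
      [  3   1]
One constraint requires x1 + x2 ≤ 7, while the constraint -x1 - x2 ≤ -12 is equivalent to x1 + x2 ≥ 12. Together they would need 12 ≤ x1 + x2 ≤ 7, which is impossible since 12 > 7. No point satisfies all constraints.

The feasible region is empty; the LP is infeasible.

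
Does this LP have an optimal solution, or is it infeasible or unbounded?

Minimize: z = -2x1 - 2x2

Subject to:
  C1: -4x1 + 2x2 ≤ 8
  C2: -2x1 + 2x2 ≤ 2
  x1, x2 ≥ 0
Feasible point: (0, 0) satisfies every constraint, so the LP is feasible.
Direction d = (1, 0): for each constraint row a, a·d ≤ 0 —
  (-4)(1) + (2)(0) = -4 ≤ 0
  (-2)(1) + (2)(0) = -2 ≤ 0
and d ≥ 0, so (0, 0) + t·d stays feasible for every t ≥ 0. Along this ray z = -2x1 - 2x2 changes by -2 per unit t, so z → −∞.

Unbounded — the objective can decrease without bound over the feasible region.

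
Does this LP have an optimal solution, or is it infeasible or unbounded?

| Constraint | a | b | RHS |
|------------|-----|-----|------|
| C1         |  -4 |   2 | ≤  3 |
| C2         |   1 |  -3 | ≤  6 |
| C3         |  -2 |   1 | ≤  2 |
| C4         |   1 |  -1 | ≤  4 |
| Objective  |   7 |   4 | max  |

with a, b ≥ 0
Feasible point: (0, 0) satisfies every constraint, so the LP is feasible.
Direction d = (1, 1): for each constraint row a, a·d ≤ 0 —
  (-4)(1) + (2)(1) = -2 ≤ 0
  (1)(1) + (-3)(1) = -2 ≤ 0
  (-2)(1) + (1)(1) = -1 ≤ 0
  (1)(1) + (-1)(1) = 0 ≤ 0
and d ≥ 0, so (0, 0) + t·d stays feasible for every t ≥ 0. Along this ray z = 7a + 4b changes by 11 per unit t, so z → +∞.

Unbounded: there is a feasible ray along which z → +∞.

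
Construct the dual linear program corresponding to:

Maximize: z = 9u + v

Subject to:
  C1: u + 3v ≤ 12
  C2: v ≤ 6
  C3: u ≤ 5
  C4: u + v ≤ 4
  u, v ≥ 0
Minimize: z = 12y1 + 6y2 + 5y3 + 4y4

Subject to:
  C1: -y1 - y3 - y4 ≤ -9
  C2: -3y1 - y2 - y4 ≤ -1
  y1, y2, y3, y4 ≥ 0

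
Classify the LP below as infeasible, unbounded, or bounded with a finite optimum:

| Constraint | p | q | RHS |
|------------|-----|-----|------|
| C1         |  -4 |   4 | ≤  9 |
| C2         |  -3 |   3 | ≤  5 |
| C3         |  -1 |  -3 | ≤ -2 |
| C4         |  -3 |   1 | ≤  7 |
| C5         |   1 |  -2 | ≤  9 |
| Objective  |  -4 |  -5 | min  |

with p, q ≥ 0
Feasible point: (0, 1) satisfies every constraint, so the LP is feasible.
Direction d = (1, 1): for each constraint row a, a·d ≤ 0 —
  (-4)(1) + (4)(1) = 0 ≤ 0
  (-3)(1) + (3)(1) = 0 ≤ 0
  (-1)(1) + (-3)(1) = -4 ≤ 0
  (-3)(1) + (1)(1) = -2 ≤ 0
  (1)(1) + (-2)(1) = -1 ≤ 0
and d ≥ 0, so (0, 1) + t·d stays feasible for every t ≥ 0. Along this ray z = -4p - 5q changes by -9 per unit t, so z → −∞.

Unbounded — the objective can decrease without bound over the feasible region.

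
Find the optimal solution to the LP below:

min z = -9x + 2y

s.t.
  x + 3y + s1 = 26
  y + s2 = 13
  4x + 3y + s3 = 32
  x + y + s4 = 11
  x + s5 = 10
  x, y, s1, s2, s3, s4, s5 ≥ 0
Each vertex is the intersection of two constraint boundaries that also satisfies all remaining constraints:
  x = 0 and y = 0 → (0, 0)
  4x + 3y = 32 and y = 0 → (8, 0)
  x + 3y = 26 and 4x + 3y = 32 → (2, 8)
  x + 3y = 26 and x = 0 → (0, 8.667)

Evaluating z = -9x + 2y at each vertex:
  (0, 0): z = 0
  (8, 0): z = -72
  (2, 8): z = -2
  (0, 8.667): z = 17.33

The minimum is at (8, 0) with z = -72.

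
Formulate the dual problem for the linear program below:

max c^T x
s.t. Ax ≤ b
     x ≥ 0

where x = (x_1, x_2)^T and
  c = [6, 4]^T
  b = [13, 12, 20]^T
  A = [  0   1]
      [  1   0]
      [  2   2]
Minimize: z = 13y1 + 12y2 + 20y3

Subject to:
  C1: -y2 - 2y3 ≤ -6
  C2: -y1 - 2y3 ≤ -4
  y1, y2, y3 ≥ 0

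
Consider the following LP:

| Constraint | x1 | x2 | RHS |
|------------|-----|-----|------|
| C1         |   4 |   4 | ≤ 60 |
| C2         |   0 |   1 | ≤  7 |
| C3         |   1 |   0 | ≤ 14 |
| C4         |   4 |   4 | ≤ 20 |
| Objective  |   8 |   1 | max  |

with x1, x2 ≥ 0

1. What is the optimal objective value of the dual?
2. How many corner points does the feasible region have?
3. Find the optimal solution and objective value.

1. 40 (by strong duality, equal to the primal optimum)
2. 3
3. x1 = 5, x2 = 0, z = 40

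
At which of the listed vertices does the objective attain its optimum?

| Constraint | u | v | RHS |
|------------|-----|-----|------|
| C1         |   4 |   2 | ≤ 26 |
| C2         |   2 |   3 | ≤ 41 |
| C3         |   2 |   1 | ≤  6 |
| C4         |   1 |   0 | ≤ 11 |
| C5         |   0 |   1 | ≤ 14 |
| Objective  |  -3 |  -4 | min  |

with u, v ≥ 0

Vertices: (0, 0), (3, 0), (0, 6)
(0, 6) with z = -24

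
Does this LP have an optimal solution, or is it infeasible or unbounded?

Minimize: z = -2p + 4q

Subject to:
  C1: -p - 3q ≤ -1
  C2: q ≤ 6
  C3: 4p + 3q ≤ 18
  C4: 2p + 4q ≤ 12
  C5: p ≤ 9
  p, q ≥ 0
The point (4.5, 0) satisfies every constraint, so the LP is feasible; the constraints give p ≤ 9 and q ≤ 6, which with p, q ≥ 0 keep the feasible region inside a bounded box. A feasible, bounded LP attains a finite optimum at a vertex.

Evaluating z = -2p + 4q at each vertex:
  (0, 0.3333): z = 1.333
  (1, 0): z = -2
  (4.5, 0): z = -9
  (3.6, 1.2): z = -2.4
  (0, 3): z = 12

The LP has an optimal solution: (4.5, 0) with z = -9.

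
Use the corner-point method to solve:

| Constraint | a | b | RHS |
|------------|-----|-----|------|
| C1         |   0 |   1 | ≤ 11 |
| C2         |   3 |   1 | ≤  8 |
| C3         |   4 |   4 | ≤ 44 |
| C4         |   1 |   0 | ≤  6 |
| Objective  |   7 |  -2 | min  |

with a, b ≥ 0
Each vertex is the intersection of two constraint boundaries that also satisfies all remaining constraints:
  a = 0 and b = 0 → (0, 0)
  3a + b = 8 and b = 0 → (2.667, 0)
  3a + b = 8 and a = 0 → (0, 8)

Evaluating z = 7a - 2b at each vertex:
  (0, 0): z = 0
  (2.667, 0): z = 18.67
  (0, 8): z = -16

The minimum is at (0, 8) with z = -16.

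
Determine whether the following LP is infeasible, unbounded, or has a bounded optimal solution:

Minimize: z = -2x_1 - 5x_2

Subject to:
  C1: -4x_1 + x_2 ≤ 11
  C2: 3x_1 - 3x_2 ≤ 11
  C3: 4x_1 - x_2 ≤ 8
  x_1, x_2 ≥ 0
Feasible point: (0, 0) satisfies every constraint, so the LP is feasible.
Direction d = (1, 4): for each constraint row a, a·d ≤ 0 —
  (-4)(1) + (1)(4) = 0 ≤ 0
  (3)(1) + (-3)(4) = -9 ≤ 0
  (4)(1) + (-1)(4) = 0 ≤ 0
and d ≥ 0, so (0, 0) + t·d stays feasible for every t ≥ 0. Along this ray z = -2x_1 - 5x_2 changes by -22 per unit t, so z → −∞.

The LP is unbounded; z can be made arbitrarily small.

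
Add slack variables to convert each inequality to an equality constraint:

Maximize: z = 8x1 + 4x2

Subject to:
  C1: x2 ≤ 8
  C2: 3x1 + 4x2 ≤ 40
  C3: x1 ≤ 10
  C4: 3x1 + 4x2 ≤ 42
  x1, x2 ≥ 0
max z = 8x1 + 4x2

s.t.
  x2 + s1 = 8
  3x1 + 4x2 + s2 = 40
  x1 + s3 = 10
  3x1 + 4x2 + s4 = 42
  x1, x2, s1, s2, s3, s4 ≥ 0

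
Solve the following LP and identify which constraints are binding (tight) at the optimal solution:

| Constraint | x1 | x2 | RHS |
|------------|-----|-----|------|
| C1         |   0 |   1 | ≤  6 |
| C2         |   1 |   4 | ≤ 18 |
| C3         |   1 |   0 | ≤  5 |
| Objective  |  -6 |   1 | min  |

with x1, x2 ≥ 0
Optimal: x1 = 5, x2 = 0
Slack at optimum:
  C1: slack = 6
  C2: slack = 13
  C3: slack = 0 (binding)
  x1 ≥ 0: x1 = 5
  x2 ≥ 0: x2 = 0 (binding)
Binding constraints: C3, x2 ≥ 0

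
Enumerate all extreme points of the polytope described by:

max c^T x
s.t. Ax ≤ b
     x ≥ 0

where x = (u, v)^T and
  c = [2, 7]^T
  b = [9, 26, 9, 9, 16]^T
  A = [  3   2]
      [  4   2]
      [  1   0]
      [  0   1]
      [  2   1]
Each vertex is the intersection of two constraint boundaries that also satisfies all remaining constraints:
  u = 0 and v = 0 → (0, 0)
  3u + 2v = 9 and v = 0 → (3, 0)
  3u + 2v = 9 and u = 0 → (0, 4.5)

Vertices: (0, 0), (3, 0), (0, 4.5)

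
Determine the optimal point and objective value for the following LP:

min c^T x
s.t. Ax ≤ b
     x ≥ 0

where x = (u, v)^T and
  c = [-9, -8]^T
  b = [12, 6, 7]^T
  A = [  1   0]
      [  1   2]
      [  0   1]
u = 6, v = 0, z = -54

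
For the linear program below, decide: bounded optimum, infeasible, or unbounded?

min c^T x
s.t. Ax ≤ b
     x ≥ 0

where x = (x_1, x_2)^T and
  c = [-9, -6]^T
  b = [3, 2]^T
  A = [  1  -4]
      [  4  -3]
Feasible point: (0, 0) satisfies every constraint, so the LP is feasible.
Direction d = (0, 1): for each constraint row a, a·d ≤ 0 —
  (1)(0) + (-4)(1) = -4 ≤ 0
  (4)(0) + (-3)(1) = -3 ≤ 0
and d ≥ 0, so (0, 0) + t·d stays feasible for every t ≥ 0. Along this ray z = -9x_1 - 6x_2 changes by -6 per unit t, so z → −∞.

The LP is unbounded; z can be made arbitrarily small.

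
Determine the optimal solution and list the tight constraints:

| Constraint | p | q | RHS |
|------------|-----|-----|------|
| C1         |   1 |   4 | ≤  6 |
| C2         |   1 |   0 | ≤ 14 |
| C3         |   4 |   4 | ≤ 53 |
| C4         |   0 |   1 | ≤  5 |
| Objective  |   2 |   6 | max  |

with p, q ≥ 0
Optimal: p = 6, q = 0
Binding: C1, q ≥ 0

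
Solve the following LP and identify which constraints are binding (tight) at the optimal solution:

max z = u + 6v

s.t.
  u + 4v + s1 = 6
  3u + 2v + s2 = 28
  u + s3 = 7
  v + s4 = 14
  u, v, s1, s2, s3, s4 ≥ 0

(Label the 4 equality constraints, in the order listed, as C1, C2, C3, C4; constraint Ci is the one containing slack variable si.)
Optimal: u = 0, v = 1.5
Binding: C1, u ≥ 0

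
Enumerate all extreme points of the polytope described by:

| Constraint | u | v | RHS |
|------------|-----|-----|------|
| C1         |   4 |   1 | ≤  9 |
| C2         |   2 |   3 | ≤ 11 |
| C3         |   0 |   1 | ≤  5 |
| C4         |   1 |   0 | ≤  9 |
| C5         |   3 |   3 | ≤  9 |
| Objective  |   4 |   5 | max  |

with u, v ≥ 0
Each vertex is the intersection of two constraint boundaries that also satisfies all remaining constraints:
  u = 0 and v = 0 → (0, 0)
  4u + v = 9 and v = 0 → (2.25, 0)
  4u + v = 9 and 3u + 3v = 9 → (2, 1)
  3u + 3v = 9 and u = 0 → (0, 3)

Vertices: (0, 0), (2.25, 0), (2, 1), (0, 3)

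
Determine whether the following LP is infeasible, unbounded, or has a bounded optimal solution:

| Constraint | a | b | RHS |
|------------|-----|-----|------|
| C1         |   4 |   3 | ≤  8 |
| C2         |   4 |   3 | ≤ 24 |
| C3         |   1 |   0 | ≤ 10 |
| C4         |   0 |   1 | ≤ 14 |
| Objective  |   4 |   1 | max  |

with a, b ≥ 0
The point (2, 0) satisfies every constraint, so the LP is feasible; the constraints give a ≤ 10 and b ≤ 14, which with a, b ≥ 0 keep the feasible region inside a bounded box. A feasible, bounded LP attains a finite optimum at a vertex.

Evaluating z = 4a + b at each vertex:
  (0, 0): z = 0
  (2, 0): z = 8
  (0, 2.667): z = 2.667

Bounded optimum: z* = 8 at (2, 0).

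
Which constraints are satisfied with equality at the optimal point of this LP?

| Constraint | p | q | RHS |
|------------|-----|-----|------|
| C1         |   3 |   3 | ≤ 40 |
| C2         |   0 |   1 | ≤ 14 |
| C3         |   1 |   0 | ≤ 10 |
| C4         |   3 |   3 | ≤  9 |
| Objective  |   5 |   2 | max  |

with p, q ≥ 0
Optimal: p = 3, q = 0
Binding: C4, q ≥ 0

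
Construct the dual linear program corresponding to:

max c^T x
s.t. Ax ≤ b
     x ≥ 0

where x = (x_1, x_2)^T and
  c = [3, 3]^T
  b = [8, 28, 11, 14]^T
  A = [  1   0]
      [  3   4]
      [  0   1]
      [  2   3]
Minimize: z = 8y1 + 28y2 + 11y3 + 14y4

Subject to:
  C1: -y1 - 3y2 - 2y4 ≤ -3
  C2: -4y2 - y3 - 3y4 ≤ -3
  y1, y2, y3, y4 ≥ 0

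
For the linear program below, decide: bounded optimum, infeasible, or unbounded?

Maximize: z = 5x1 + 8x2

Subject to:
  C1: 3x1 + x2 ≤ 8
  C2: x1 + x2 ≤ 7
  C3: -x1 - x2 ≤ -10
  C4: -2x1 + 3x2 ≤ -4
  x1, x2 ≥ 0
C2 requires x1 + x2 ≤ 7, while C3 (-x1 - x2 ≤ -10) is equivalent to x1 + x2 ≥ 10. Together they would need 10 ≤ x1 + x2 ≤ 7, which is impossible since 10 > 7. No point satisfies all constraints.

Infeasible — the constraint set is empty.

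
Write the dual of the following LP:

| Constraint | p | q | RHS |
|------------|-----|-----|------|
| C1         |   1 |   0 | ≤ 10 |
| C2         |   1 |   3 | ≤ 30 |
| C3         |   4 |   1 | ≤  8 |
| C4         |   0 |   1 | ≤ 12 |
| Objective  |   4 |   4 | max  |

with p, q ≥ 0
Minimize: z = 10y1 + 30y2 + 8y3 + 12y4

Subject to:
  C1: -y1 - y2 - 4y3 ≤ -4
  C2: -3y2 - y3 - y4 ≤ -4
  y1, y2, y3, y4 ≥ 0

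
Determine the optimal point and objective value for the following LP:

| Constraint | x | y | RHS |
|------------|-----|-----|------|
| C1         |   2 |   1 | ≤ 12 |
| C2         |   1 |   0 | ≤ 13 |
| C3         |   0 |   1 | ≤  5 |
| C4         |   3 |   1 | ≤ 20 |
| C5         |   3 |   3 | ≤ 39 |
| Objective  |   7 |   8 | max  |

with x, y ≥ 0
Each vertex is the intersection of two constraint boundaries that also satisfies all remaining constraints:
  x = 0 and y = 0 → (0, 0)
  2x + y = 12 and y = 0 → (6, 0)
  2x + y = 12 and y = 5 → (3.5, 5)
  y = 5 and x = 0 → (0, 5)

Evaluating z = 7x + 8y at each vertex:
  (0, 0): z = 0
  (6, 0): z = 42
  (3.5, 5): z = 64.5
  (0, 5): z = 40

The maximum is at (3.5, 5) with z = 64.5.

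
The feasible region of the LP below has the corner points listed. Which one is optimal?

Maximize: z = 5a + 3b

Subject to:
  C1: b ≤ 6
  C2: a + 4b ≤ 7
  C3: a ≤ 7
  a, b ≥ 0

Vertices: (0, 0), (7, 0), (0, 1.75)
Evaluating z = 5a + 3b at each vertex:
  (0, 0): z = 0
  (7, 0): z = 35
  (0, 1.75): z = 5.25

The largest value is z = 35, attained at (7, 0).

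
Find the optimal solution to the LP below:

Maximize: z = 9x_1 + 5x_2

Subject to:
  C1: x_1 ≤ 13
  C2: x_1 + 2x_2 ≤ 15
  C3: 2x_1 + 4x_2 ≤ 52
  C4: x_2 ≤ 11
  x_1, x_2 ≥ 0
Each vertex is the intersection of two constraint boundaries that also satisfies all remaining constraints:
  x_1 = 0 and x_2 = 0 → (0, 0)
  x_1 = 13 and x_2 = 0 → (13, 0)
  x_1 = 13 and x_1 + 2x_2 = 15 → (13, 1)
  x_1 + 2x_2 = 15 and x_1 = 0 → (0, 7.5)

Evaluating z = 9x_1 + 5x_2 at each vertex:
  (0, 0): z = 0
  (13, 0): z = 117
  (13, 1): z = 122
  (0, 7.5): z = 37.5

The maximum is at (13, 1) with z = 122.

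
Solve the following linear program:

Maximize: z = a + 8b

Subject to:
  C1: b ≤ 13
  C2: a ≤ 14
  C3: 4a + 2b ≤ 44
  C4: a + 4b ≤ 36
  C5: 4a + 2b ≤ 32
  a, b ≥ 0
a = 0, b = 9, z = 72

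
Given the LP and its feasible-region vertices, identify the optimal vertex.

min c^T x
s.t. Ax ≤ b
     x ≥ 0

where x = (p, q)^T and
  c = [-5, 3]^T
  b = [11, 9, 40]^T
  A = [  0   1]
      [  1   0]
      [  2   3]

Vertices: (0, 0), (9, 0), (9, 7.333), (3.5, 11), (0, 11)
Evaluating z = -5p + 3q at each vertex:
  (0, 0): z = 0
  (9, 0): z = -45
  (9, 7.333): z = -23
  (3.5, 11): z = 15.5
  (0, 11): z = 33

The smallest value is z = -45, attained at (9, 0).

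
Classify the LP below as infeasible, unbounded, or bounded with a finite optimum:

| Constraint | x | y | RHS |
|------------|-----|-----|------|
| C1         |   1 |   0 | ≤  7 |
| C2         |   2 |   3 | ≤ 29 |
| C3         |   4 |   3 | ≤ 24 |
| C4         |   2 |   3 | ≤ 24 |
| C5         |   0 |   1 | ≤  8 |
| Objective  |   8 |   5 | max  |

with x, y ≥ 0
The point (6, 0) satisfies every constraint, so the LP is feasible; the constraints give x ≤ 7 and y ≤ 8, which with x, y ≥ 0 keep the feasible region inside a bounded box. A feasible, bounded LP attains a finite optimum at a vertex.

Evaluating z = 8x + 5y at each vertex:
  (0, 0): z = 0
  (6, 0): z = 48
  (0, 8): z = 40

Bounded optimum: z* = 48 at (6, 0).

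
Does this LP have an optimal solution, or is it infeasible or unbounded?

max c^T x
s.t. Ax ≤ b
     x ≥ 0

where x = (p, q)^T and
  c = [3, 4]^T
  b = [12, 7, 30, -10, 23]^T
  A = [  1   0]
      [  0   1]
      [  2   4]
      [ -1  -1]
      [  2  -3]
The point (12, 1.5) satisfies every constraint, so the LP is feasible; the constraints give p ≤ 12 and q ≤ 7, which with p, q ≥ 0 keep the feasible region inside a bounded box. A feasible, bounded LP attains a finite optimum at a vertex.

Evaluating z = 3p + 4q at each vertex:
  (10, 0): z = 30
  (11.5, 0): z = 34.5
  (12, 0.3333): z = 37.33
  (12, 1.5): z = 42
  (5, 5): z = 35

Feasible with finite optimum z* = 42 at (12, 1.5).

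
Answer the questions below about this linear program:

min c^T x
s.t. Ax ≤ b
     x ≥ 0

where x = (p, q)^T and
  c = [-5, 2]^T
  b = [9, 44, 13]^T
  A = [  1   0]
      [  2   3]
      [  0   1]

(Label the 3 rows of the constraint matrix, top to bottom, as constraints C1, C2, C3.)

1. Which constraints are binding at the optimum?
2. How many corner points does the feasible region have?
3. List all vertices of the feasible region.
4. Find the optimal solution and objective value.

1. C1, q ≥ 0
2. 5
3. (0, 0), (9, 0), (9, 8.667), (2.5, 13), (0, 13)
4. p = 9, q = 0, z = -45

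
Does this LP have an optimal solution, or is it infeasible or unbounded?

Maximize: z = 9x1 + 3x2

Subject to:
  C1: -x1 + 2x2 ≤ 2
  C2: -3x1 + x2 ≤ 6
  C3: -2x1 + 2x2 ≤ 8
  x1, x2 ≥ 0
Feasible point: (0, 0) satisfies every constraint, so the LP is feasible.
Direction d = (1, 0): for each constraint row a, a·d ≤ 0 —
  (-1)(1) + (2)(0) = -1 ≤ 0
  (-3)(1) + (1)(0) = -3 ≤ 0
  (-2)(1) + (2)(0) = -2 ≤ 0
and d ≥ 0, so (0, 0) + t·d stays feasible for every t ≥ 0. Along this ray z = 9x1 + 3x2 changes by 9 per unit t, so z → +∞.

The LP is unbounded; z can be made arbitrarily large.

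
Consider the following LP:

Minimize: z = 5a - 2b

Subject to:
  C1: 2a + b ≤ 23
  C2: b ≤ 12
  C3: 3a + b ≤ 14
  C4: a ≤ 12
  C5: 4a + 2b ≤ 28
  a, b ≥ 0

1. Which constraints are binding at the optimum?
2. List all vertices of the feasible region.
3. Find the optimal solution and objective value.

1. C2, a ≥ 0
2. (0, 0), (4.667, 0), (0.6667, 12), (0, 12)
3. a = 0, b = 12, z = -24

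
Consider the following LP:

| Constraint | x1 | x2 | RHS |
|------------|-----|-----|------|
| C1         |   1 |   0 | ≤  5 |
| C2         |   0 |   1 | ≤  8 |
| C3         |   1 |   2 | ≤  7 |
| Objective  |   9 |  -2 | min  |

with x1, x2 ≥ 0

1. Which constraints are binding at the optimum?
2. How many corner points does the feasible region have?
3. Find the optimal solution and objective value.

1. C3, x1 ≥ 0
2. 4
3. x1 = 0, x2 = 3.5, z = -7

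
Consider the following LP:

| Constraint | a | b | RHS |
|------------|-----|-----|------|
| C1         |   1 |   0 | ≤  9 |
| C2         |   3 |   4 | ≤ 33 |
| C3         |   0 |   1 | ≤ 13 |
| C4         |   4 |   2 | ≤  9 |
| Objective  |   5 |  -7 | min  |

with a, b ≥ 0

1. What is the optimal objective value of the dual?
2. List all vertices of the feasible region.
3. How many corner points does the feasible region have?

1. -31.5 (by strong duality, equal to the primal optimum)
2. (0, 0), (2.25, 0), (0, 4.5)
3. 3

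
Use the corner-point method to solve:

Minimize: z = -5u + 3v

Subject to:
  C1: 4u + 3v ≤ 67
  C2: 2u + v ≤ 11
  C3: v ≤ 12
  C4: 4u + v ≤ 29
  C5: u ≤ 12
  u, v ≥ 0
u = 5.5, v = 0, z = -27.5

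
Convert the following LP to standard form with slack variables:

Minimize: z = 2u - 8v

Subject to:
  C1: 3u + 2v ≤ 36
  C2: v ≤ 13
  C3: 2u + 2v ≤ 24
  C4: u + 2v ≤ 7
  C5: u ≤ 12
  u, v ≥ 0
min z = 2u - 8v

s.t.
  3u + 2v + s1 = 36
  v + s2 = 13
  2u + 2v + s3 = 24
  u + 2v + s4 = 7
  u + s5 = 12
  u, v, s1, s2, s3, s4, s5 ≥ 0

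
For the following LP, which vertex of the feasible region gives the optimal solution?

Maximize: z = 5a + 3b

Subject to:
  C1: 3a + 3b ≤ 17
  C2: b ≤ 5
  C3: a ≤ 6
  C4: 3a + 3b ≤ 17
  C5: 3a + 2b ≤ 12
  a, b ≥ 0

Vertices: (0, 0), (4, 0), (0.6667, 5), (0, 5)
(4, 0) with z = 20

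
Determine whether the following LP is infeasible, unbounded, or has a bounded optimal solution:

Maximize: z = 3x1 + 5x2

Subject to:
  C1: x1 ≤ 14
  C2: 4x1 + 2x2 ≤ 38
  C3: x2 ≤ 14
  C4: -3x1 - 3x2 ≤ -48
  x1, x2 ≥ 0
The point (2.5, 14) satisfies every constraint, so the LP is feasible; the constraints give x1 ≤ 14 and x2 ≤ 14, which with x1, x2 ≥ 0 keep the feasible region inside a bounded box. A feasible, bounded LP attains a finite optimum at a vertex.

The LP has an optimal solution: (2.5, 14) with z = 77.5.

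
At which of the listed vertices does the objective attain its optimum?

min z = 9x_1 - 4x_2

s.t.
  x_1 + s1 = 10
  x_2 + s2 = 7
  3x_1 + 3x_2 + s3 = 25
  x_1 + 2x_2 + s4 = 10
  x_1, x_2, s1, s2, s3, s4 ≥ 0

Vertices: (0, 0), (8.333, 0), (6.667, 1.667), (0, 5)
(0, 5) with z = -20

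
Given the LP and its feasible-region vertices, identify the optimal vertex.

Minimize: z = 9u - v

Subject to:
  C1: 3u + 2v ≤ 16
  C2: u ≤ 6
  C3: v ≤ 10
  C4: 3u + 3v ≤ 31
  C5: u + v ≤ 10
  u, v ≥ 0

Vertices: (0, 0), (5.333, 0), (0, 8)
(0, 8) with z = -8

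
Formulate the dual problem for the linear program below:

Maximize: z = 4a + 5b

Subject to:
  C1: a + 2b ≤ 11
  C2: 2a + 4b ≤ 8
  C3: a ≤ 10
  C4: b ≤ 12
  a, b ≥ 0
Minimize: z = 11y1 + 8y2 + 10y3 + 12y4

Subject to:
  C1: -y1 - 2y2 - y3 ≤ -4
  C2: -2y1 - 4y2 - y4 ≤ -5
  y1, y2, y3, y4 ≥ 0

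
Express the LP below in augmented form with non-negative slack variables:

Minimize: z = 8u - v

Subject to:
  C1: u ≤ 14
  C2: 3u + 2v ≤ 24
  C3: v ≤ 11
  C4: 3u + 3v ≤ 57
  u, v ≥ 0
min z = 8u - v

s.t.
  u + s1 = 14
  3u + 2v + s2 = 24
  v + s3 = 11
  3u + 3v + s4 = 57
  u, v, s1, s2, s3, s4 ≥ 0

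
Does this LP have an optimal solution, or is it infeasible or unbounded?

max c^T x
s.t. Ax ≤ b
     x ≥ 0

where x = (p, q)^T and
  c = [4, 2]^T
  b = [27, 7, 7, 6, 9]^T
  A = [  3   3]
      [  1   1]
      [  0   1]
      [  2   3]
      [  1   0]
The point (3, 0) satisfies every constraint, so the LP is feasible; the constraints give p ≤ 9 and q ≤ 7, which with p, q ≥ 0 keep the feasible region inside a bounded box. A feasible, bounded LP attains a finite optimum at a vertex.

Evaluating z = 4p + 2q at each vertex:
  (0, 0): z = 0
  (3, 0): z = 12
  (0, 2): z = 4

Bounded optimum: z* = 12 at (3, 0).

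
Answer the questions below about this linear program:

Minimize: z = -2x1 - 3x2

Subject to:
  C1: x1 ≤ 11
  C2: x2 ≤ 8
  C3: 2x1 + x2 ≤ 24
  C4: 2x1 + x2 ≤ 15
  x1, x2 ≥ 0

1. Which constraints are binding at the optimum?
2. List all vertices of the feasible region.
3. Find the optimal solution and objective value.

1. C2, C4
2. (0, 0), (7.5, 0), (3.5, 8), (0, 8)
3. x1 = 3.5, x2 = 8, z = -31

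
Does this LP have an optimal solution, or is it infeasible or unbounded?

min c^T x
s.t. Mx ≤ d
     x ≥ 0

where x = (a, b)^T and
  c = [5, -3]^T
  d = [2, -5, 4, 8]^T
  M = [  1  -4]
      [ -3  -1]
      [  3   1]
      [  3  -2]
One constraint requires 3a + b ≤ 4, while the constraint -3a - b ≤ -5 is equivalent to 3a + b ≥ 5. Together they would need 5 ≤ 3a + b ≤ 4, which is impossible since 5 > 4. No point satisfies all constraints.

The feasible region is empty; the LP is infeasible.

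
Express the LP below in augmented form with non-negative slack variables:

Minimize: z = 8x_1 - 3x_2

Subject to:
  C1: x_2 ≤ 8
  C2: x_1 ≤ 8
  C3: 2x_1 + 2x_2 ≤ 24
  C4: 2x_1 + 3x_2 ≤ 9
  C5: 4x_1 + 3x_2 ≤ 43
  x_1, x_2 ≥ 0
min z = 8x_1 - 3x_2

s.t.
  x_2 + s1 = 8
  x_1 + s2 = 8
  2x_1 + 2x_2 + s3 = 24
  2x_1 + 3x_2 + s4 = 9
  4x_1 + 3x_2 + s5 = 43
  x_1, x_2, s1, s2, s3, s4, s5 ≥ 0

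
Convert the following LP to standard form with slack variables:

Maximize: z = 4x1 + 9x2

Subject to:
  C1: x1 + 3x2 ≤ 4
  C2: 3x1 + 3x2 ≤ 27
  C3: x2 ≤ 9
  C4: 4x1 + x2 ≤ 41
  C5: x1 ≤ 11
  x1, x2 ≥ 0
max z = 4x1 + 9x2

s.t.
  x1 + 3x2 + s1 = 4
  3x1 + 3x2 + s2 = 27
  x2 + s3 = 9
  4x1 + x2 + s4 = 41
  x1 + s5 = 11
  x1, x2, s1, s2, s3, s4, s5 ≥ 0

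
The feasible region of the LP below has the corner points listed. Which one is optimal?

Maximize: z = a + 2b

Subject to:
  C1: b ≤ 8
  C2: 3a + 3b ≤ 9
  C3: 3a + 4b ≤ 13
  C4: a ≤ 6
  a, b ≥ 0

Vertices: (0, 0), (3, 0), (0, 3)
Evaluating z = a + 2b at each vertex:
  (0, 0): z = 0
  (3, 0): z = 3
  (0, 3): z = 6

The largest value is z = 6, attained at (0, 3).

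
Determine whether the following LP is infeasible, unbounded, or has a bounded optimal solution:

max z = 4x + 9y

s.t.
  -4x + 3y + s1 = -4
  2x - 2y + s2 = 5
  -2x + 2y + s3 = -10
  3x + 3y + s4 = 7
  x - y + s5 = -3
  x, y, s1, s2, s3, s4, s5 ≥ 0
The row 2x - 2y + s2 = 5 with s2 ≥ 0 requires 2x - 2y ≤ 5, while the row -2x + 2y + s3 = -10 with s3 ≥ 0 is equivalent to 2x - 2y ≥ 10. Together they would need 10 ≤ 2x - 2y ≤ 5, which is impossible since 10 > 5. No point satisfies all constraints.

Infeasible — the constraint set is empty.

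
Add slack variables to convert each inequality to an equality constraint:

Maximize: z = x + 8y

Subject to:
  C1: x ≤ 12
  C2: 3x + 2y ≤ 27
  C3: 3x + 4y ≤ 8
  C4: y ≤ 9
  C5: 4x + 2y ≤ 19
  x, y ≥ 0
max z = x + 8y

s.t.
  x + s1 = 12
  3x + 2y + s2 = 27
  3x + 4y + s3 = 8
  y + s4 = 9
  4x + 2y + s5 = 19
  x, y, s1, s2, s3, s4, s5 ≥ 0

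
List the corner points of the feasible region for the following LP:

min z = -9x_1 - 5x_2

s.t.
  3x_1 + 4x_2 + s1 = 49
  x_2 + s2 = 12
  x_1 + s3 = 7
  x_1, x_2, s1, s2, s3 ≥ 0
Each vertex is the intersection of two constraint boundaries that also satisfies all remaining constraints:
  x_1 = 0 and x_2 = 0 → (0, 0)
  x_1 = 7 and x_2 = 0 → (7, 0)
  3x_1 + 4x_2 = 49 and x_1 = 7 → (7, 7)
  3x_1 + 4x_2 = 49 and x_2 = 12 → (0.3333, 12)
  x_2 = 12 and x_1 = 0 → (0, 12)

Vertices: (0, 0), (7, 0), (7, 7), (0.3333, 12), (0, 12)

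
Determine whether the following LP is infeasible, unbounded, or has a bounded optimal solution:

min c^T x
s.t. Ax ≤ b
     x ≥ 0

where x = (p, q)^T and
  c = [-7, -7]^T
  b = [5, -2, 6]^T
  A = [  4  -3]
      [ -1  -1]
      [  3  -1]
Feasible point: (0, 2) satisfies every constraint, so the LP is feasible.
Direction d = (0, 1): for each constraint row a, a·d ≤ 0 —
  (4)(0) + (-3)(1) = -3 ≤ 0
  (-1)(0) + (-1)(1) = -1 ≤ 0
  (3)(0) + (-1)(1) = -1 ≤ 0
and d ≥ 0, so (0, 2) + t·d stays feasible for every t ≥ 0. Along this ray z = -7p - 7q changes by -7 per unit t, so z → −∞.

Unbounded — the objective can decrease without bound over the feasible region.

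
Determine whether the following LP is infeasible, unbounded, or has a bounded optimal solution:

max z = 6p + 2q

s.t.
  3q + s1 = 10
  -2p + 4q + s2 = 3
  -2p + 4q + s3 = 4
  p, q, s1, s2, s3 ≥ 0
Feasible point: (0, 0) satisfies every constraint, so the LP is feasible.
Direction d = (1, 0): for each constraint row a, a·d ≤ 0 —
  (0)(1) + (3)(0) = 0 ≤ 0
  (-2)(1) + (4)(0) = -2 ≤ 0
  (-2)(1) + (4)(0) = -2 ≤ 0
and d ≥ 0, so (0, 0) + t·d stays feasible for every t ≥ 0. Along this ray z = 6p + 2q changes by 6 per unit t, so z → +∞.

The LP is unbounded; z can be made arbitrarily large.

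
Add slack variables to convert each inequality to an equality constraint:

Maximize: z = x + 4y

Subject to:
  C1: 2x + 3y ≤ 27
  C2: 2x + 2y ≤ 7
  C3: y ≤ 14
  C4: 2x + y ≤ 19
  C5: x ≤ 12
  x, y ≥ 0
max z = x + 4y

s.t.
  2x + 3y + s1 = 27
  2x + 2y + s2 = 7
  y + s3 = 14
  2x + y + s4 = 19
  x + s5 = 12
  x, y, s1, s2, s3, s4, s5 ≥ 0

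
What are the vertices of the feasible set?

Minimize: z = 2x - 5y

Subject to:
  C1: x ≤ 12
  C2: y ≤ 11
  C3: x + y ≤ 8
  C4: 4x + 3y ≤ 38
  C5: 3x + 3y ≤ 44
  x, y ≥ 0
Each vertex is the intersection of two constraint boundaries that also satisfies all remaining constraints:
  x = 0 and y = 0 → (0, 0)
  x + y = 8 and y = 0 → (8, 0)
  x + y = 8 and x = 0 → (0, 8)

Vertices: (0, 0), (8, 0), (0, 8)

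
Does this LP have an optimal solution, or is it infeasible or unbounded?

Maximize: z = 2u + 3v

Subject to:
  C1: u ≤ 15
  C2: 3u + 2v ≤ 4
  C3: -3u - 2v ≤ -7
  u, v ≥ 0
C2 requires 3u + 2v ≤ 4, while C3 (-3u - 2v ≤ -7) is equivalent to 3u + 2v ≥ 7. Together they would need 7 ≤ 3u + 2v ≤ 4, which is impossible since 7 > 4. No point satisfies all constraints.

The feasible region is empty; the LP is infeasible.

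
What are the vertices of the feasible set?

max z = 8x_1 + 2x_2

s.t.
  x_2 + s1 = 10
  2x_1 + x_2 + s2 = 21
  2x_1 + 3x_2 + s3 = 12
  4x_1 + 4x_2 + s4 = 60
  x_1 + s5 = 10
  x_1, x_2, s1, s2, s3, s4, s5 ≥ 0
Each vertex is the intersection of two constraint boundaries that also satisfies all remaining constraints:
  x_1 = 0 and x_2 = 0 → (0, 0)
  2x_1 + 3x_2 = 12 and x_2 = 0 → (6, 0)
  2x_1 + 3x_2 = 12 and x_1 = 0 → (0, 4)

Vertices: (0, 0), (6, 0), (0, 4)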